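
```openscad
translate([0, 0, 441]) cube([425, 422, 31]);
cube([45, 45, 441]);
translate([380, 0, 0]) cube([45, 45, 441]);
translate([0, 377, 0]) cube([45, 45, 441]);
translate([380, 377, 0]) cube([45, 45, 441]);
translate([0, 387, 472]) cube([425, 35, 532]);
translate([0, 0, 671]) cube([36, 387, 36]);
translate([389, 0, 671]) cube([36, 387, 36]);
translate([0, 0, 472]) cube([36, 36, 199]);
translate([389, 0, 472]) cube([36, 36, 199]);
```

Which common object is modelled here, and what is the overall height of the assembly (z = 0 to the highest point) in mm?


A chair. The overall height is 1004 mm.

A slab on four corner posts with a tall panel at the back — a chair. The seat slab sits at z = 441 with thickness 31, and the 532 mm backrest starts at the seat top, so the overall height is 441 + 31 + 532 = 1004 mm.


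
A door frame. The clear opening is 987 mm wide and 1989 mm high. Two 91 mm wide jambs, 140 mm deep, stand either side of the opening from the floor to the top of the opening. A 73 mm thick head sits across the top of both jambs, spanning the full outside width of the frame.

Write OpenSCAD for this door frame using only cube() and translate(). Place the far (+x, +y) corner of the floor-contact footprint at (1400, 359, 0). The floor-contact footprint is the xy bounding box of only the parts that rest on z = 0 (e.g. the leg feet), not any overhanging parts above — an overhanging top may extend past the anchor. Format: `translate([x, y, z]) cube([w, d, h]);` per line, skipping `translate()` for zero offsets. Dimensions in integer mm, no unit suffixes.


translate([231, 219, 0]) cube([91, 140, 1989]);
translate([1309, 219, 0]) cube([91, 140, 1989]);
translate([231, 219, 1989]) cube([1169, 140, 73]);


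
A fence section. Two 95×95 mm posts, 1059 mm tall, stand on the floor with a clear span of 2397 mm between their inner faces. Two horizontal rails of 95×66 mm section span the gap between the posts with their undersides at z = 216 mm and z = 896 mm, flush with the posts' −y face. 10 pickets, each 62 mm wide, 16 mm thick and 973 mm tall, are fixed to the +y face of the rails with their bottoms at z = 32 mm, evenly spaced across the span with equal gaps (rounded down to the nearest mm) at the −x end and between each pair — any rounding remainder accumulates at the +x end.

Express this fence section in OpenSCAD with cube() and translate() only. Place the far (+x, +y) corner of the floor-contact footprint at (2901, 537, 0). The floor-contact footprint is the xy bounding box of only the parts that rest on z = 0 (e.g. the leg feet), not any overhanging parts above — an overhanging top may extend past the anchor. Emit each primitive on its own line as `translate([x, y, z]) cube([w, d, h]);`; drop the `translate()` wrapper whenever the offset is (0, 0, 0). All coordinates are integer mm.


translate([314, 442, 0]) cube([95, 95, 1059]);
translate([2806, 442, 0]) cube([95, 95, 1059]);
translate([409, 442, 216]) cube([2397, 95, 66]);
translate([409, 442, 896]) cube([2397, 95, 66]);
translate([570, 537, 32]) cube([62, 16, 973]);
translate([793, 537, 32]) cube([62, 16, 973]);
translate([1016, 537, 32]) cube([62, 16, 973]);
translate([1239, 537, 32]) cube([62, 16, 973]);
translate([1462, 537, 32]) cube([62, 16, 973]);
translate([1685, 537, 32]) cube([62, 16, 973]);
translate([1908, 537, 32]) cube([62, 16, 973]);
translate([2131, 537, 32]) cube([62, 16, 973]);
translate([2354, 537, 32]) cube([62, 16, 973]);
translate([2577, 537, 32]) cube([62, 16, 973]);


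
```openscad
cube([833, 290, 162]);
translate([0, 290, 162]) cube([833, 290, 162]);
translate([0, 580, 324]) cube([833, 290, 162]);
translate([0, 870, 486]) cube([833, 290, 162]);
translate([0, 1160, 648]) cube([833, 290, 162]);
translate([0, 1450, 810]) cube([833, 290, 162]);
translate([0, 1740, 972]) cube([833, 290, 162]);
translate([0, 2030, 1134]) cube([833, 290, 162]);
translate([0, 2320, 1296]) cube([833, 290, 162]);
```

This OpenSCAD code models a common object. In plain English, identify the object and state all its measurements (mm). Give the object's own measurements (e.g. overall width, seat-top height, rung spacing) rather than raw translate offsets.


A straight staircase of 9 solid steps. Each step is 833 mm wide (x), 290 mm deep (y, the going) and 162 mm tall (the rise). The first step rests on the floor; each subsequent step sits one going further in +y and one rise higher in +z, directly behind and above the previous step with no overlap.


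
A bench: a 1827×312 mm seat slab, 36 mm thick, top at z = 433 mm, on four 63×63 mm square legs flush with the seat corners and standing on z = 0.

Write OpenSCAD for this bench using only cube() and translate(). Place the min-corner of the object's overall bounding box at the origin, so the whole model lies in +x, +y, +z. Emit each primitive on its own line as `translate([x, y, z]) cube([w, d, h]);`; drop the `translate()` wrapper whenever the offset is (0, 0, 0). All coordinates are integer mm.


translate([0, 0, 397]) cube([1827, 312, 36]);
cube([63, 63, 397]);
translate([0, 249, 0]) cube([63, 63, 397]);
translate([1764, 0, 0]) cube([63, 63, 397]);
translate([1764, 249, 0]) cube([63, 63, 397]);


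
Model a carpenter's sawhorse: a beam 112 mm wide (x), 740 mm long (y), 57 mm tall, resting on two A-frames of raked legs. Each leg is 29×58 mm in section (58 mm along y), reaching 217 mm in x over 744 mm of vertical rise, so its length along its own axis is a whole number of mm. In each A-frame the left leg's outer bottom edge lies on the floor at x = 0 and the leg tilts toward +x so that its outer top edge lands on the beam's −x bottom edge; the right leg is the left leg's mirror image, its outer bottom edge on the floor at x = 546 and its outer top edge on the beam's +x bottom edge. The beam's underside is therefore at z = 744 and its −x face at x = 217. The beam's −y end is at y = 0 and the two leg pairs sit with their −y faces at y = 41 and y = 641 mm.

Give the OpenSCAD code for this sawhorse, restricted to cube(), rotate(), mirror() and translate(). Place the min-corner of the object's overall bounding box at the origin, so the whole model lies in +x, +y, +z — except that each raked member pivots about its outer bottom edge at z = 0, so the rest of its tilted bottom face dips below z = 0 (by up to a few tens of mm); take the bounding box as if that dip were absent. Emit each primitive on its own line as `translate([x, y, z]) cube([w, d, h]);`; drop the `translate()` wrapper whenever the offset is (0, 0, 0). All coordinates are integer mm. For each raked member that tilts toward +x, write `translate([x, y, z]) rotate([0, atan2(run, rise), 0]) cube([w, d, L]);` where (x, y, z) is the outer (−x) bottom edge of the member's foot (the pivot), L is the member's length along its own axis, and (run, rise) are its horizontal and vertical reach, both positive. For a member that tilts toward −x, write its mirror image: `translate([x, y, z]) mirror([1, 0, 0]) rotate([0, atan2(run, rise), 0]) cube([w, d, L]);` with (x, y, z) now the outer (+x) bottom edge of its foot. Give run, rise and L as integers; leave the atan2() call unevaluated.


// leg length = √(217² + 744²) = 775
// right-leg outer foot x = 2·217 + 112 = 546
// beam min-corner = (217, 0, 744)
translate([217, 0, 744]) cube([112, 740, 57]);
translate([0, 41, 0]) rotate([0, atan2(217, 744), 0]) cube([29, 58, 775]);
translate([546, 41, 0]) mirror([1, 0, 0]) rotate([0, atan2(217, 744), 0]) cube([29, 58, 775]);
translate([0, 641, 0]) rotate([0, atan2(217, 744), 0]) cube([29, 58, 775]);
translate([546, 641, 0]) mirror([1, 0, 0]) rotate([0, atan2(217, 744), 0]) cube([29, 58, 775]);


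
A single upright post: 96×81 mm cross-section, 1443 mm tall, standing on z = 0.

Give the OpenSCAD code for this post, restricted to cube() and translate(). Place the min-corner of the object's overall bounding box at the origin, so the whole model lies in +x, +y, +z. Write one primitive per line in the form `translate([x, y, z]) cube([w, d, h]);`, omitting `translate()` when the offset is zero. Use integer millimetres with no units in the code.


cube([96, 81, 1443]);


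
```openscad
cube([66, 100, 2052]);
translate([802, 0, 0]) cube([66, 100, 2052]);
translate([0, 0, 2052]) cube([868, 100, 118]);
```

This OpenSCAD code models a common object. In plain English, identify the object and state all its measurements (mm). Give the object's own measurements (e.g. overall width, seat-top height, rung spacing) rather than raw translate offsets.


A door frame. The clear opening is 736 mm wide and 2052 mm high. Two 66 mm wide jambs, 100 mm deep, stand either side of the opening from the floor to the top of the opening. A 118 mm thick head sits across the top of both jambs, spanning the full outside width of the frame.


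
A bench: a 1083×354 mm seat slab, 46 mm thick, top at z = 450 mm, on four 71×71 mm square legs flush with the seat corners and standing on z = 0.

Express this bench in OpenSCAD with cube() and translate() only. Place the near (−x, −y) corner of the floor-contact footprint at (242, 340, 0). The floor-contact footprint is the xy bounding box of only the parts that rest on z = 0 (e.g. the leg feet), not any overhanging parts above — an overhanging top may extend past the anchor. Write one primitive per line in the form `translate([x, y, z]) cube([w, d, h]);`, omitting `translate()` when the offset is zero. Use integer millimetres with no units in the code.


translate([242, 340, 404]) cube([1083, 354, 46]);
translate([242, 340, 0]) cube([71, 71, 404]);
translate([242, 623, 0]) cube([71, 71, 404]);
translate([1254, 340, 0]) cube([71, 71, 404]);
translate([1254, 623, 0]) cube([71, 71, 404]);


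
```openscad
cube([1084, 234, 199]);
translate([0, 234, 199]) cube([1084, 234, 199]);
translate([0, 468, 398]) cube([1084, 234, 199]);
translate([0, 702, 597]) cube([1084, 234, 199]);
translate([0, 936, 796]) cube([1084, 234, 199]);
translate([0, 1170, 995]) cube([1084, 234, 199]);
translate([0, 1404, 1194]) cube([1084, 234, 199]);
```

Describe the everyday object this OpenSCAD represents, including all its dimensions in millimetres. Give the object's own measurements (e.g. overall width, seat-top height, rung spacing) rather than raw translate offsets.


A straight staircase of 7 solid steps. Each step is 1084 mm wide (x), 234 mm deep (y, the going) and 199 mm tall (the rise). The first step rests on the floor; each subsequent step sits one going further in +y and one rise higher in +z, directly behind and above the previous step with no overlap.


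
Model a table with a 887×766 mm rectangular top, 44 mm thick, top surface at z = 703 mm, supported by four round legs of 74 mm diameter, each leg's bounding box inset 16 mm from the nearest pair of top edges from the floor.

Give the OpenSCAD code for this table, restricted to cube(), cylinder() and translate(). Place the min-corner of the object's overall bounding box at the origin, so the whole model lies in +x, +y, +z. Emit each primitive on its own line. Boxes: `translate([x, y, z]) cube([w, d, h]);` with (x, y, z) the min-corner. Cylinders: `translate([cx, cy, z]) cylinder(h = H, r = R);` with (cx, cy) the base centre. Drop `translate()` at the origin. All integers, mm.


translate([0, 0, 659]) cube([887, 766, 44]);
translate([53, 53, 0]) cylinder(h = 659, r = 37);
translate([834, 53, 0]) cylinder(h = 659, r = 37);
translate([53, 713, 0]) cylinder(h = 659, r = 37);
translate([834, 713, 0]) cylinder(h = 659, r = 37);


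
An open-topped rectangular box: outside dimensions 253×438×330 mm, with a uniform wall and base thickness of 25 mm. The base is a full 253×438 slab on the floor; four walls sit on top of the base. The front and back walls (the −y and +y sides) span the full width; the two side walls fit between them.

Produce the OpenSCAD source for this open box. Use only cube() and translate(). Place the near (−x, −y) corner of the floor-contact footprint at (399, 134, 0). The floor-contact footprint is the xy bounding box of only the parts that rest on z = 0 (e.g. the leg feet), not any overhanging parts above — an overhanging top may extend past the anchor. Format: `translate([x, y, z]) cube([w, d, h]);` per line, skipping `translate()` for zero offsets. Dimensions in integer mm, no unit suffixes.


translate([399, 134, 0]) cube([253, 438, 25]);
translate([399, 134, 25]) cube([253, 25, 305]);
translate([399, 547, 25]) cube([253, 25, 305]);
translate([399, 159, 25]) cube([25, 388, 305]);
translate([627, 159, 25]) cube([25, 388, 305]);


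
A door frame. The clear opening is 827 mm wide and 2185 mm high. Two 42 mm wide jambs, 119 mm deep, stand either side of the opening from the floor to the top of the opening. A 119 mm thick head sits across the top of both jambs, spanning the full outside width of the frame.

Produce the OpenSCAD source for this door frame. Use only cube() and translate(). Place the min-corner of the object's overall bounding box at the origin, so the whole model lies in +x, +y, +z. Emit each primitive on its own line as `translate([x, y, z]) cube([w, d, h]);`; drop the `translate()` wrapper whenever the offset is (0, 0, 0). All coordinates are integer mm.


cube([42, 119, 2185]);
translate([869, 0, 0]) cube([42, 119, 2185]);
translate([0, 0, 2185]) cube([911, 119, 119]);


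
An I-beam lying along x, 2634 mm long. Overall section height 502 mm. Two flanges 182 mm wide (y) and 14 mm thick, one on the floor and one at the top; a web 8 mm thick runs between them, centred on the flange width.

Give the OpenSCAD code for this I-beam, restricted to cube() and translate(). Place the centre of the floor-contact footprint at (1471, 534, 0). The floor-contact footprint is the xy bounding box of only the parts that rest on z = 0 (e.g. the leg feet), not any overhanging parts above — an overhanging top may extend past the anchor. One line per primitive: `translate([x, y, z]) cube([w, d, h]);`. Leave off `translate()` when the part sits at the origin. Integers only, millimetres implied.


translate([154, 443, 0]) cube([2634, 182, 14]);
translate([154, 530, 14]) cube([2634, 8, 474]);
translate([154, 443, 488]) cube([2634, 182, 14]);


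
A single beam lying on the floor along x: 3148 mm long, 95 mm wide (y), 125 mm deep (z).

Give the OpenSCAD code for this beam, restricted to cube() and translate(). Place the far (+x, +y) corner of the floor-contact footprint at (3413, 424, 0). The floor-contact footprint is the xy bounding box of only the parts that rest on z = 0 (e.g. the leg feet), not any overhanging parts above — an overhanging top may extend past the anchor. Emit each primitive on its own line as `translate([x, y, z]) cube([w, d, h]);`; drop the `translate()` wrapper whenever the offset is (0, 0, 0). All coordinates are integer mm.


translate([265, 329, 0]) cube([3148, 95, 125]);


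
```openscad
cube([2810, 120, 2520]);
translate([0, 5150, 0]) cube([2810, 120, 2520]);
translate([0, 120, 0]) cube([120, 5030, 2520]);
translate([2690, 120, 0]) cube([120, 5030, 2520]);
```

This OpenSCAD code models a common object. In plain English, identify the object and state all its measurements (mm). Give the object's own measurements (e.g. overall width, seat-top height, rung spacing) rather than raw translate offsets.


The wall frame of a small rectangular building: four walls, each 2520 mm tall and 120 mm thick, enclosing a footprint 2810 mm (x) by 5270 mm (y) outside-to-outside, with no floor or roof. The front and back walls (the −y and +y sides) span the full width; the two side walls fit between them.


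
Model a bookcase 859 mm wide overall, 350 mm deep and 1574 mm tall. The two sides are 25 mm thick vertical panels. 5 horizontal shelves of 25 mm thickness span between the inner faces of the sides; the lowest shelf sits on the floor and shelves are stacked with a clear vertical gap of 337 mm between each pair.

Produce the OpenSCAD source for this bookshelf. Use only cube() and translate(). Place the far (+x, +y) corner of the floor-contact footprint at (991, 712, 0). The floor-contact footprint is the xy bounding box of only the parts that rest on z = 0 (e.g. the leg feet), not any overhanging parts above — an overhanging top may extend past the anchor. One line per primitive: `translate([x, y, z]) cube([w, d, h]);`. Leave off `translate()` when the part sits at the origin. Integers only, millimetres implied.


translate([132, 362, 0]) cube([25, 350, 1574]);
translate([966, 362, 0]) cube([25, 350, 1574]);
translate([157, 362, 0]) cube([809, 350, 25]);
translate([157, 362, 362]) cube([809, 350, 25]);
translate([157, 362, 724]) cube([809, 350, 25]);
translate([157, 362, 1086]) cube([809, 350, 25]);
translate([157, 362, 1448]) cube([809, 350, 25]);


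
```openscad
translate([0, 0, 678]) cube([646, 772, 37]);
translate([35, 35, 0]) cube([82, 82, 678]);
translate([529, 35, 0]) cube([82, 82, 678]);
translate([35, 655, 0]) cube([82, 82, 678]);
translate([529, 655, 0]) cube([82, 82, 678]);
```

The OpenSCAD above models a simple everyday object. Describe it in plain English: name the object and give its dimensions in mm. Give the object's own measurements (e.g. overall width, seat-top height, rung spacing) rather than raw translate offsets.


A table: top 646 mm (x) × 772 mm (y), 37 mm thick, upper face at z = 715 mm, on four 82×82 mm square legs, each inset 35 mm from the nearest pair of top edges from z = 0 to the bottom of the top.


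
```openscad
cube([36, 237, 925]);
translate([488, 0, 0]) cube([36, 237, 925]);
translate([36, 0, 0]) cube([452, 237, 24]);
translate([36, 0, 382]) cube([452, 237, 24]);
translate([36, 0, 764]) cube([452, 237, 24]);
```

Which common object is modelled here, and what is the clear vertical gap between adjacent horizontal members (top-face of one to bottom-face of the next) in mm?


A bookshelf. The clear shelf gap is 358 mm.

Two tall side panels with 3 horizontal boards between them — a bookshelf. The first two shelf undersides are at z = 0 and z = 382; with shelf thickness 24, the clear gap is 382 − 0 − 24 = 358 mm.


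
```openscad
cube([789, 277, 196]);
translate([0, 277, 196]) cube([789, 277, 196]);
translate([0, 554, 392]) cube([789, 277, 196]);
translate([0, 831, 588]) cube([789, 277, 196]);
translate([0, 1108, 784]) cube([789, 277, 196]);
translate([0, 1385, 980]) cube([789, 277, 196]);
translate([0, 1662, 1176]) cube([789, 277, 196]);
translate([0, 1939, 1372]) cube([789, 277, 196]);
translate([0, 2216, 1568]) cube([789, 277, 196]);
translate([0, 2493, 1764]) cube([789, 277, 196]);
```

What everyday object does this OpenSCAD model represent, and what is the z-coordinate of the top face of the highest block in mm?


A staircase. The total rise is 1960 mm.

10 identical blocks, each offset up and back from the previous — a staircase. Each step is 196 mm tall and there are 10 of them, so the total rise is 10 × 196 = 1960 mm.


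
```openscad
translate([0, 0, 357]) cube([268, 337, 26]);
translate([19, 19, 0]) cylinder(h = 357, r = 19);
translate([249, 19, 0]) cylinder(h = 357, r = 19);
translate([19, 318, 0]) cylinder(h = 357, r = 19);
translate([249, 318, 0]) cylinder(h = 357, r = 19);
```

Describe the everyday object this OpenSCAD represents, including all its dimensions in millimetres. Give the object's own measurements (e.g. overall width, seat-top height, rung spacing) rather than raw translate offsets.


A four-legged stool. The seat is a 268×337×26 mm slab whose top surface is at z = 383 mm; four round legs, each 38 mm in diameter, run from the floor (z = 0) to the underside of the seat, each leg's axis is inset half a diameter from the nearest pair of seat edges (so the leg's bounding box is flush with the corner).


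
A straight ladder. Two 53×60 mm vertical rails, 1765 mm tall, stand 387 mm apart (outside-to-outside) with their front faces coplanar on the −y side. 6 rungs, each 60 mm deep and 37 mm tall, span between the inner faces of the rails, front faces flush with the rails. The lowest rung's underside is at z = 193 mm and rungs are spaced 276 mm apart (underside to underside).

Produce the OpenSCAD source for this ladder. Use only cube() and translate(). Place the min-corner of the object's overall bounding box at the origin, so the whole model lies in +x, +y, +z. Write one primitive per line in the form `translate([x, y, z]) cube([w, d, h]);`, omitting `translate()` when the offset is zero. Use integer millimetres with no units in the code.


cube([53, 60, 1765]);
translate([334, 0, 0]) cube([53, 60, 1765]);
translate([53, 0, 193]) cube([281, 60, 37]);
translate([53, 0, 469]) cube([281, 60, 37]);
translate([53, 0, 745]) cube([281, 60, 37]);
translate([53, 0, 1021]) cube([281, 60, 37]);
translate([53, 0, 1297]) cube([281, 60, 37]);
translate([53, 0, 1573]) cube([281, 60, 37]);


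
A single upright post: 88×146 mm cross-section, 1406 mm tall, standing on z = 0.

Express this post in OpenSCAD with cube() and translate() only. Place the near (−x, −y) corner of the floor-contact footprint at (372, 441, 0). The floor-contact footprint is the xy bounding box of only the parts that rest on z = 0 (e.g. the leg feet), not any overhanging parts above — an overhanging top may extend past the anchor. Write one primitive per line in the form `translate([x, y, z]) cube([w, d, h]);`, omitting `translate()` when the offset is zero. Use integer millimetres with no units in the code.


translate([372, 441, 0]) cube([88, 146, 1406]);


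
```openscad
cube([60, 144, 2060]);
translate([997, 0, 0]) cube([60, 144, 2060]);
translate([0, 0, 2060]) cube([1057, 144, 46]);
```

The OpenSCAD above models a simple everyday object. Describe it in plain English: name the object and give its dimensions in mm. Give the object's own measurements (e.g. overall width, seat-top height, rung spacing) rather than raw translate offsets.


A door frame. The clear opening is 937 mm wide and 2060 mm high. Two 60 mm wide jambs, 144 mm deep, stand either side of the opening from the floor to the top of the opening. A 46 mm thick head sits across the top of both jambs, spanning the full outside width of the frame.


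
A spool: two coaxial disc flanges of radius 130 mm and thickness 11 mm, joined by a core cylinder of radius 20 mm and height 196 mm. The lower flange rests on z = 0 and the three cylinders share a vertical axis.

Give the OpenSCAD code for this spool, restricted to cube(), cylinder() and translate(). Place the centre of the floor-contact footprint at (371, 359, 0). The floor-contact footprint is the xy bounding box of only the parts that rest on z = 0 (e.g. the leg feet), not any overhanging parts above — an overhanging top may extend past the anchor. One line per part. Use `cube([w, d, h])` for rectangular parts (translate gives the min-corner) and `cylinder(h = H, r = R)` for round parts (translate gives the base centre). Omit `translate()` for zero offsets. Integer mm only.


translate([371, 359, 0]) cylinder(h = 11, r = 130);
translate([371, 359, 11]) cylinder(h = 196, r = 20);
translate([371, 359, 207]) cylinder(h = 11, r = 130);


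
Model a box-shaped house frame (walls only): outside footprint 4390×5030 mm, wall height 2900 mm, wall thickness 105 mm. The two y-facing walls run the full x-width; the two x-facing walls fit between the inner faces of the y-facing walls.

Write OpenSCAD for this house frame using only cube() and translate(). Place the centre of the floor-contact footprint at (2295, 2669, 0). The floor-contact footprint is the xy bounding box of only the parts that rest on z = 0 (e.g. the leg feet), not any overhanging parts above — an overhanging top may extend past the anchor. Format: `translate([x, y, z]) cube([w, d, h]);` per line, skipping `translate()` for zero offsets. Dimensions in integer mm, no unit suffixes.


translate([100, 154, 0]) cube([4390, 105, 2900]);
translate([100, 5079, 0]) cube([4390, 105, 2900]);
translate([100, 259, 0]) cube([105, 4820, 2900]);
translate([4385, 259, 0]) cube([105, 4820, 2900]);


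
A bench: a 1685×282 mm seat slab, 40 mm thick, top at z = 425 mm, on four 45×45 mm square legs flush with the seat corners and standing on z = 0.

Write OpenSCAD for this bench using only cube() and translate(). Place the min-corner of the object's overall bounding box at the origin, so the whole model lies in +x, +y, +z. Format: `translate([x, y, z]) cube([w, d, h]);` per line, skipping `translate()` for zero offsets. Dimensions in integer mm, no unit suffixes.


translate([0, 0, 385]) cube([1685, 282, 40]);
cube([45, 45, 385]);
translate([0, 237, 0]) cube([45, 45, 385]);
translate([1640, 0, 0]) cube([45, 45, 385]);
translate([1640, 237, 0]) cube([45, 45, 385]);


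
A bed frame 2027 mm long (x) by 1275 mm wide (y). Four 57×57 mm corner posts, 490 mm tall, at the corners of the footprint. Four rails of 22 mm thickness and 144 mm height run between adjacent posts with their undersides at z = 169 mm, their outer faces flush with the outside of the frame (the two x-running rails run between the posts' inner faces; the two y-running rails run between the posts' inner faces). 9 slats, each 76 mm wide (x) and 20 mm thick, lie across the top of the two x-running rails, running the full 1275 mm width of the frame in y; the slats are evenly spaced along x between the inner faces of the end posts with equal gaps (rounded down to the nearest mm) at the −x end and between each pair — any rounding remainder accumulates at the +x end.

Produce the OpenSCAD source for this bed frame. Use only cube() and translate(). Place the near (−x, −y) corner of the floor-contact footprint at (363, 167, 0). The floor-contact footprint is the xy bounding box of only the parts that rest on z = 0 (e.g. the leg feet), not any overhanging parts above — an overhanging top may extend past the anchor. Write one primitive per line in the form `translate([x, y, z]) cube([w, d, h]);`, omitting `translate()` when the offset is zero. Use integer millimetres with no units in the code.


// slat z = rail_z + rail_h = 169 + 144 = 313
// slat gap = ⌊(1913 − 9·76) / 10⌋ = 122
translate([363, 167, 0]) cube([57, 57, 490]);
translate([363, 1385, 0]) cube([57, 57, 490]);
translate([2333, 167, 0]) cube([57, 57, 490]);
translate([2333, 1385, 0]) cube([57, 57, 490]);
translate([420, 167, 169]) cube([1913, 22, 144]);
translate([420, 1420, 169]) cube([1913, 22, 144]);
translate([363, 224, 169]) cube([22, 1161, 144]);
translate([2368, 224, 169]) cube([22, 1161, 144]);
translate([542, 167, 313]) cube([76, 1275, 20]);
translate([740, 167, 313]) cube([76, 1275, 20]);
translate([938, 167, 313]) cube([76, 1275, 20]);
translate([1136, 167, 313]) cube([76, 1275, 20]);
translate([1334, 167, 313]) cube([76, 1275, 20]);
translate([1532, 167, 313]) cube([76, 1275, 20]);
translate([1730, 167, 313]) cube([76, 1275, 20]);
translate([1928, 167, 313]) cube([76, 1275, 20]);
translate([2126, 167, 313]) cube([76, 1275, 20]);


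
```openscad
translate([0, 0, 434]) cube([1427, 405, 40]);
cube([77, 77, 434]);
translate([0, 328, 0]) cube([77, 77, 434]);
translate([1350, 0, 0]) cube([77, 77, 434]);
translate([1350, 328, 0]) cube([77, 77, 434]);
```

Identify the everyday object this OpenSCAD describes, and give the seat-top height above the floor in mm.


A bench. The seat-top height is 474 mm.

A long slab on four corner posts — a bench. The slab sits at z = 434 with thickness 40, so the top is 434 + 40 = 474 mm.


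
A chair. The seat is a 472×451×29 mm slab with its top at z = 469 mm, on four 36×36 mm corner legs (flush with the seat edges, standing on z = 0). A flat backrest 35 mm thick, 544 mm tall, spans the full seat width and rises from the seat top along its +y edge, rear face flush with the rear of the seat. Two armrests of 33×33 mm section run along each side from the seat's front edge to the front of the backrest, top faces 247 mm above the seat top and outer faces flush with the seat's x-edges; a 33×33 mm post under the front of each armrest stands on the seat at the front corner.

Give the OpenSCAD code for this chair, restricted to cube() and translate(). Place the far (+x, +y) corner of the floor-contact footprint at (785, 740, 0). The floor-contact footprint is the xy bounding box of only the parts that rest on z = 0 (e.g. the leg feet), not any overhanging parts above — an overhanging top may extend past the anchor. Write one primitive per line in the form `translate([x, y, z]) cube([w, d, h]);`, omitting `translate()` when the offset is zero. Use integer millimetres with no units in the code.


translate([313, 289, 440]) cube([472, 451, 29]);
translate([313, 289, 0]) cube([36, 36, 440]);
translate([749, 289, 0]) cube([36, 36, 440]);
translate([313, 704, 0]) cube([36, 36, 440]);
translate([749, 704, 0]) cube([36, 36, 440]);
translate([313, 705, 469]) cube([472, 35, 544]);
translate([313, 289, 683]) cube([33, 416, 33]);
translate([752, 289, 683]) cube([33, 416, 33]);
translate([313, 289, 469]) cube([33, 33, 214]);
translate([752, 289, 469]) cube([33, 33, 214]);


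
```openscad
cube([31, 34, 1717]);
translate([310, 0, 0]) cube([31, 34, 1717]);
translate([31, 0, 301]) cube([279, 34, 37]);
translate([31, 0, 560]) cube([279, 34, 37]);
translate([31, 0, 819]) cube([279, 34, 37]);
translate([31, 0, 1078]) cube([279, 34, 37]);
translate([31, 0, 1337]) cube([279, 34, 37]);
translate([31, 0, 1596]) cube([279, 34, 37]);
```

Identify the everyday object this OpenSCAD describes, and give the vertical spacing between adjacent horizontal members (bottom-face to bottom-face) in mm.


A ladder. The rung spacing is 259 mm.

Two tall 31×34 posts with 6 short bars between them — a ladder. Adjacent rungs sit at z = 301 and z = 560, so the spacing is 560 − 301 = 259 mm.


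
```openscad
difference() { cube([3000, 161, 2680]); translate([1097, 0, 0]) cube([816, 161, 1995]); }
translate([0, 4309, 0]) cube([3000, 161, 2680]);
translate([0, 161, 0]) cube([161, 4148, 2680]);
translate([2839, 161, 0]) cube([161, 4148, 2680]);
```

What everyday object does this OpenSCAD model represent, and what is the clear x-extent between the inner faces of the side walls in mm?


A single room. The interior width is 2678 mm.

Four walls enclosing a rectangle with a door in the front wall — a room. Outside width 3000 minus two 161 mm walls gives 2678 mm.


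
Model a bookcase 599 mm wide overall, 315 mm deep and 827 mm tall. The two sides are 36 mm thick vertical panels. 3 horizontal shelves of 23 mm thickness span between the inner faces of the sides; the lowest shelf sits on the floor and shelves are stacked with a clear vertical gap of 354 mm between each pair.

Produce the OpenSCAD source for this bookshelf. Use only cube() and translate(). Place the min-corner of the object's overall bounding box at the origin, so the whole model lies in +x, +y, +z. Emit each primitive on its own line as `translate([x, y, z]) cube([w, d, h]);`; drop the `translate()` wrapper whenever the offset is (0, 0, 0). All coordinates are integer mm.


cube([36, 315, 827]);
translate([563, 0, 0]) cube([36, 315, 827]);
translate([36, 0, 0]) cube([527, 315, 23]);
translate([36, 0, 377]) cube([527, 315, 23]);
translate([36, 0, 754]) cube([527, 315, 23]);


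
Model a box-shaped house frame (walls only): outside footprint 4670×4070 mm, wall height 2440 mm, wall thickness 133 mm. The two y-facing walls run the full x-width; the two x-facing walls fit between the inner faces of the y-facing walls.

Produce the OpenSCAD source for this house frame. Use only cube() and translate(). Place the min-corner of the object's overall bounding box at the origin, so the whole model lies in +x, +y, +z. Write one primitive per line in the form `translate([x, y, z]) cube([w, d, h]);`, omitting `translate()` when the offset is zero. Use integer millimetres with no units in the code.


cube([4670, 133, 2440]);
translate([0, 3937, 0]) cube([4670, 133, 2440]);
translate([0, 133, 0]) cube([133, 3804, 2440]);
translate([4537, 133, 0]) cube([133, 3804, 2440]);


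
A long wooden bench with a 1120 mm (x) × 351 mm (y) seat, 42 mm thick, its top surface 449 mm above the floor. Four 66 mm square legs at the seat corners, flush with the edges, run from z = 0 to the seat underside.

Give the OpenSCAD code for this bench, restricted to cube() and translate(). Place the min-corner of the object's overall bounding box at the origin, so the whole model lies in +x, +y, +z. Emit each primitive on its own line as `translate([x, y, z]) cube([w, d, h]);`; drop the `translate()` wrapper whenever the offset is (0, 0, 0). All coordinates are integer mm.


translate([0, 0, 407]) cube([1120, 351, 42]);
cube([66, 66, 407]);
translate([0, 285, 0]) cube([66, 66, 407]);
translate([1054, 0, 0]) cube([66, 66, 407]);
translate([1054, 285, 0]) cube([66, 66, 407]);


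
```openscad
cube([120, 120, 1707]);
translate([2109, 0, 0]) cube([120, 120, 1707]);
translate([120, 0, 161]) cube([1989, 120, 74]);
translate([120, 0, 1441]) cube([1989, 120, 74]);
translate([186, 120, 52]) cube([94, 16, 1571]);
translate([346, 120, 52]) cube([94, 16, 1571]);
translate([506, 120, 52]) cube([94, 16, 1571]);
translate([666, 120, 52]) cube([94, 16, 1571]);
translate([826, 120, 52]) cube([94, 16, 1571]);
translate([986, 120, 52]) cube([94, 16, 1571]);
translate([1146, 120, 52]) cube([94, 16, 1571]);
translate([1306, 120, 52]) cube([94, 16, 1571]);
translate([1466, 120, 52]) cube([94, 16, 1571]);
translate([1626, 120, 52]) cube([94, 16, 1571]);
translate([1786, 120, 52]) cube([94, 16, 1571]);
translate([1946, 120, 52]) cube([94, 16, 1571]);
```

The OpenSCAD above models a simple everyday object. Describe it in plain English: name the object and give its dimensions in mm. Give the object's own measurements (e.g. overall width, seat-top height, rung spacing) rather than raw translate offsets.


A fence section. Two 120×120 mm posts, 1707 mm tall, stand on the floor with a clear span of 1989 mm between their inner faces. Two horizontal rails of 120×74 mm section span the gap between the posts with their undersides at z = 161 mm and z = 1441 mm, flush with the posts' −y face. 12 pickets, each 94 mm wide, 16 mm thick and 1571 mm tall, are fixed to the +y face of the rails with their bottoms at z = 52 mm, spaced across the span with a 66 mm gap after the −x post and between neighbouring pickets, with 69 mm left before the +x post.


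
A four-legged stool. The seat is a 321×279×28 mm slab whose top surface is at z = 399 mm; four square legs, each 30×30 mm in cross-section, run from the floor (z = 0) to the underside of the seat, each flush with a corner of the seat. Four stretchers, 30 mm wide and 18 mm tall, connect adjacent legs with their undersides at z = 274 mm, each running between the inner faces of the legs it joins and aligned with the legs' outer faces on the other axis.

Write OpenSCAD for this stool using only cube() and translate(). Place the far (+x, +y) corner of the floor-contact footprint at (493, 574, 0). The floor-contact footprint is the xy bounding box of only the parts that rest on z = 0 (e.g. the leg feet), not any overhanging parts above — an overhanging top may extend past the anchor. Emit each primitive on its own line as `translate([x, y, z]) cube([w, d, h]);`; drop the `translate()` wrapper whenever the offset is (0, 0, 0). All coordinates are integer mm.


translate([172, 295, 371]) cube([321, 279, 28]);
translate([172, 295, 0]) cube([30, 30, 371]);
translate([463, 295, 0]) cube([30, 30, 371]);
translate([172, 544, 0]) cube([30, 30, 371]);
translate([463, 544, 0]) cube([30, 30, 371]);
translate([202, 295, 274]) cube([261, 30, 18]);
translate([202, 544, 274]) cube([261, 30, 18]);
translate([172, 325, 274]) cube([30, 219, 18]);
translate([463, 325, 274]) cube([30, 219, 18]);


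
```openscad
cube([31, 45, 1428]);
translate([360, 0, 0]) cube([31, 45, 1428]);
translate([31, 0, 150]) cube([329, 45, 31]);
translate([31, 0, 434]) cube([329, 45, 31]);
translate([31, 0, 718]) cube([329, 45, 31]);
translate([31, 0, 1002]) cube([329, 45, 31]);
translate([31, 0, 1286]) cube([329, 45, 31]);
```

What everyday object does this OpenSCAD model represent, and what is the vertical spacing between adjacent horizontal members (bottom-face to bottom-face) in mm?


A ladder. The rung spacing is 284 mm.

Two tall 31×45 posts with 5 short bars between them — a ladder. Adjacent rungs sit at z = 150 and z = 434, so the spacing is 434 − 150 = 284 mm.


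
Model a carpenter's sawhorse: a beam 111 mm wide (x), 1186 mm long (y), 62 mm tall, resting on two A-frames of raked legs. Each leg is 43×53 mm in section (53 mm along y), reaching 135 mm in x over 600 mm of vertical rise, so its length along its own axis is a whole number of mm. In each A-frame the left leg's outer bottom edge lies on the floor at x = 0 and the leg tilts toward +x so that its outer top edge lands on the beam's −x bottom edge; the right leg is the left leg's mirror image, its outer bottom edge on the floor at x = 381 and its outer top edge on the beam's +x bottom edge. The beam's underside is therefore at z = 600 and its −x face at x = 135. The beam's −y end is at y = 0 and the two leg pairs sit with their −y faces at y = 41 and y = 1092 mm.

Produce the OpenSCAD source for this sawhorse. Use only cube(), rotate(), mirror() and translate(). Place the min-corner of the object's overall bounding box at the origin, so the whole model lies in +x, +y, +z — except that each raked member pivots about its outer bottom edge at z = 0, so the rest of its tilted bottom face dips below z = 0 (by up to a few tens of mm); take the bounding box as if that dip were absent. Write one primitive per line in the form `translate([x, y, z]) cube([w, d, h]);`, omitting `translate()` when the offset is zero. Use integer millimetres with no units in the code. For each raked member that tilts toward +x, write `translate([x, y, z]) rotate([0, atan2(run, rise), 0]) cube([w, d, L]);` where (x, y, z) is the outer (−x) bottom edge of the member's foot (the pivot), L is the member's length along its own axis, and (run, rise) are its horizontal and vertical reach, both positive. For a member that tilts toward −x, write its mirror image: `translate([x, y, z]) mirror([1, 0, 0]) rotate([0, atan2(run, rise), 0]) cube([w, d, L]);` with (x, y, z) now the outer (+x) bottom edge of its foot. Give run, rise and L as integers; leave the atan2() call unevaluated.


translate([135, 0, 600]) cube([111, 1186, 62]);
translate([0, 41, 0]) rotate([0, atan2(135, 600), 0]) cube([43, 53, 615]);
translate([381, 41, 0]) mirror([1, 0, 0]) rotate([0, atan2(135, 600), 0]) cube([43, 53, 615]);
translate([0, 1092, 0]) rotate([0, atan2(135, 600), 0]) cube([43, 53, 615]);
translate([381, 1092, 0]) mirror([1, 0, 0]) rotate([0, atan2(135, 600), 0]) cube([43, 53, 615]);


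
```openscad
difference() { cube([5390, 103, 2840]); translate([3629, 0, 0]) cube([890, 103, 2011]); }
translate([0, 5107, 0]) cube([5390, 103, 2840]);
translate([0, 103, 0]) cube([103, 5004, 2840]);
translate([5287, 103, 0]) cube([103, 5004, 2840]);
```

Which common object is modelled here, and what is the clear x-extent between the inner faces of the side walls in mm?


A single room. The interior width is 5184 mm.

Four walls enclosing a rectangle with a door in the front wall — a room. Outside width 5390 minus two 103 mm walls gives 5184 mm.


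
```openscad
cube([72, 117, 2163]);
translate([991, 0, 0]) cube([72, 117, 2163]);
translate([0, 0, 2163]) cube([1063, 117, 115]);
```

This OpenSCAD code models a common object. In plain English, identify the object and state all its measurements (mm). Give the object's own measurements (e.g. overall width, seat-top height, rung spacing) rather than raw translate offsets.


A door frame. The clear opening is 919 mm wide and 2163 mm high. Two 72 mm wide jambs, 117 mm deep, stand either side of the opening from the floor to the top of the opening. A 115 mm thick head sits across the top of both jambs, spanning the full outside width of the frame.


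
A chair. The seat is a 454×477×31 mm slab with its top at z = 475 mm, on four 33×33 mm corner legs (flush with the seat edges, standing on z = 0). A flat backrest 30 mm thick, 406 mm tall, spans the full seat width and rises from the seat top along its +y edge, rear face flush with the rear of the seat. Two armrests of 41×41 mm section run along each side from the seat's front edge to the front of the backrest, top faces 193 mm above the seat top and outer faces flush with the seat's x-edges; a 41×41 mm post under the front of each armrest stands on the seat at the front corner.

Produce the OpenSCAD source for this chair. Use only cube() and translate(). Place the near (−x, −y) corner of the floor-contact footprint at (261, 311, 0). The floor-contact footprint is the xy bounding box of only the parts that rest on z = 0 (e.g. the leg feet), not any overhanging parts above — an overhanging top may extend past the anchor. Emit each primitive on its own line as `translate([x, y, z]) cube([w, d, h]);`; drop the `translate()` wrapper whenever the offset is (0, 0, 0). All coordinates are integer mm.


// leg_h = 475 - 31 = 444
// arm post h = 193 - 41 = 152
translate([261, 311, 444]) cube([454, 477, 31]);
translate([261, 311, 0]) cube([33, 33, 444]);
translate([682, 311, 0]) cube([33, 33, 444]);
translate([261, 755, 0]) cube([33, 33, 444]);
translate([682, 755, 0]) cube([33, 33, 444]);
translate([261, 758, 475]) cube([454, 30, 406]);
translate([261, 311, 627]) cube([41, 447, 41]);
translate([674, 311, 627]) cube([41, 447, 41]);
translate([261, 311, 475]) cube([41, 41, 152]);
translate([674, 311, 475]) cube([41, 41, 152]);
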